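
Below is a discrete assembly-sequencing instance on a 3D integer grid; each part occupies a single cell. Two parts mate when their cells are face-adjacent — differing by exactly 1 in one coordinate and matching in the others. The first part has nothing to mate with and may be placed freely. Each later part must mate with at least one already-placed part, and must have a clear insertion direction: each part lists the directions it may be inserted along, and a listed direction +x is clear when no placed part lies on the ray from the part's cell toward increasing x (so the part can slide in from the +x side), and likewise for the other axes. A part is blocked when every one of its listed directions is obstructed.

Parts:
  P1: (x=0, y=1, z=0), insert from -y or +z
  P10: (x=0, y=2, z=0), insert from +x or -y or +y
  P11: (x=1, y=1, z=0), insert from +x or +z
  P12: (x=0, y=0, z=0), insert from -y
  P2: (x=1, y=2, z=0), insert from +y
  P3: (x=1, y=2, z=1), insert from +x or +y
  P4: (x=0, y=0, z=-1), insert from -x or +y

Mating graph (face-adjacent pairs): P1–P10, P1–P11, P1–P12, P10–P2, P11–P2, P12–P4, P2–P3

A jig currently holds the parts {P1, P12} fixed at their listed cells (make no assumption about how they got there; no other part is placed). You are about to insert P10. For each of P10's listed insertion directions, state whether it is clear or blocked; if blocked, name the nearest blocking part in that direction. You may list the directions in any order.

+x: ray from P10(0, 2, 0) has no placed part ⇒ clear
-y: nearest on ray is P1@(0, 1, 0) ⇒ blocked
+y: ray from P10(0, 2, 0) has no placed part ⇒ clear

+x: clear; +y: clear; -y: blocked by P1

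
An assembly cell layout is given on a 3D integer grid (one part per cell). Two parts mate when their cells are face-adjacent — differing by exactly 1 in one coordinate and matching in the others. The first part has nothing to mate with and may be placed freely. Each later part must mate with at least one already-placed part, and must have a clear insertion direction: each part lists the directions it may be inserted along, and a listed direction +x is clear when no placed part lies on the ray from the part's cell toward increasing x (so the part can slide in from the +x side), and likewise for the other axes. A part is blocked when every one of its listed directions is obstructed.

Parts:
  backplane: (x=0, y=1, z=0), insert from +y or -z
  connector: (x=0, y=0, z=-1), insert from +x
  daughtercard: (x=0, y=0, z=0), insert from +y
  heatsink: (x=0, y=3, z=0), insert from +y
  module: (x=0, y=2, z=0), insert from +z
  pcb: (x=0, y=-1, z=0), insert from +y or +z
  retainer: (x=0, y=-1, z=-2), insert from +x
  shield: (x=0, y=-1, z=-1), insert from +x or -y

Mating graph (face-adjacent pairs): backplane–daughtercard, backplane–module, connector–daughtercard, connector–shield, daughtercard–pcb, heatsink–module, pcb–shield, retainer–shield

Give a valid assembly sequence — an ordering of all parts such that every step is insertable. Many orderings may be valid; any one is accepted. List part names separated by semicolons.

1. retainer@(0, -1, -2) [+x clear] — {retainer}
2. shield@(0, -1, -1) [+x clear] — {retainer, shield}
3. pcb@(0, -1, 0) [+y clear] — {pcb, retainer, shield}
4. daughtercard@(0, 0, 0) [+y clear] — {daughtercard, pcb, retainer, shield}
5. connector@(0, 0, -1) [+x clear] — {connector, daughtercard, pcb, retainer, shield}
6. backplane@(0, 1, 0) [+y clear] — {backplane, connector, daughtercard, pcb, retainer, shield}
7. module@(0, 2, 0) [+z clear] — {backplane, connector, daughtercard, module, pcb, retainer, shield}
8. heatsink@(0, 3, 0) [+y clear] — {backplane, connector, daughtercard, heatsink, module, pcb, retainer, shield}

retainer; shield; pcb; daughtercard; connector; backplane; module; heatsink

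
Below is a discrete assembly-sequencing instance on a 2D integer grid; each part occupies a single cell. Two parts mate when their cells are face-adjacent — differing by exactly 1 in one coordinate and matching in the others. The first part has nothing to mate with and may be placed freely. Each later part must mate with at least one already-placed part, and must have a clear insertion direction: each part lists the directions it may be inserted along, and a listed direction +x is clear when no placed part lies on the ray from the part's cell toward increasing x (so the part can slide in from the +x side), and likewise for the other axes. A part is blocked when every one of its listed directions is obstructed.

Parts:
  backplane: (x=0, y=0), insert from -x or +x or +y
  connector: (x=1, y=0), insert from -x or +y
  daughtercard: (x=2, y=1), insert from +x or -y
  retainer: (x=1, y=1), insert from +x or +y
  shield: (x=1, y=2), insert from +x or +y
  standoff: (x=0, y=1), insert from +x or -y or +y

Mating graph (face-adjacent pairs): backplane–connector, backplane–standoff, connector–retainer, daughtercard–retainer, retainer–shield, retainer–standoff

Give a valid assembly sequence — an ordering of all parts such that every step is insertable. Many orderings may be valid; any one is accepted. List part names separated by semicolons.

1. retainer@(1, 1) [+x clear] — {retainer}
2. daughtercard@(2, 1) [+x clear] — {daughtercard, retainer}
3. standoff@(0, 1) [-y clear] — {daughtercard, retainer, standoff}
4. connector@(1, 0) [-x clear] — {connector, daughtercard, retainer, standoff}
5. backplane@(0, 0) [-x clear] — {backplane, connector, daughtercard, retainer, standoff}
6. shield@(1, 2) [+x clear] — {backplane, connector, daughtercard, retainer, shield, standoff}

retainer; daughtercard; standoff; connector; backplane; shield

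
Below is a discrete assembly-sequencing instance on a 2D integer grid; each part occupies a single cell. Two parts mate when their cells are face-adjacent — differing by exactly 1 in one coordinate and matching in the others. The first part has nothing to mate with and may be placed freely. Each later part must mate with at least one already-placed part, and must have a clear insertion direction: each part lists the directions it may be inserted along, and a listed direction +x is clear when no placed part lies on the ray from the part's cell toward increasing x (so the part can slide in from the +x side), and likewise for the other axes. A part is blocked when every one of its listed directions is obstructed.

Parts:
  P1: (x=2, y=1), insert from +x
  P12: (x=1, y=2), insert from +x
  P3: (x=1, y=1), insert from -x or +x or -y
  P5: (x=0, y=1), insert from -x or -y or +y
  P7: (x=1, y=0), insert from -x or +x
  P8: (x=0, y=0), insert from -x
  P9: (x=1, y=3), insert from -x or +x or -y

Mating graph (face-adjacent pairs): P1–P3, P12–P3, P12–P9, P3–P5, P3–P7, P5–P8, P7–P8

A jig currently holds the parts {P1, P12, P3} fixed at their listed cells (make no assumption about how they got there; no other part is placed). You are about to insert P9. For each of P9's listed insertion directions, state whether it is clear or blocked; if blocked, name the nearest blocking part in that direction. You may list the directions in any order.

+x: clear; -x: clear; -y: blocked by P12

-x: ray from P9(1, 3) has no placed part ⇒ clear
+x: ray from P9(1, 3) has no placed part ⇒ clear
-y: nearest on ray is P12@(1, 2) ⇒ blocked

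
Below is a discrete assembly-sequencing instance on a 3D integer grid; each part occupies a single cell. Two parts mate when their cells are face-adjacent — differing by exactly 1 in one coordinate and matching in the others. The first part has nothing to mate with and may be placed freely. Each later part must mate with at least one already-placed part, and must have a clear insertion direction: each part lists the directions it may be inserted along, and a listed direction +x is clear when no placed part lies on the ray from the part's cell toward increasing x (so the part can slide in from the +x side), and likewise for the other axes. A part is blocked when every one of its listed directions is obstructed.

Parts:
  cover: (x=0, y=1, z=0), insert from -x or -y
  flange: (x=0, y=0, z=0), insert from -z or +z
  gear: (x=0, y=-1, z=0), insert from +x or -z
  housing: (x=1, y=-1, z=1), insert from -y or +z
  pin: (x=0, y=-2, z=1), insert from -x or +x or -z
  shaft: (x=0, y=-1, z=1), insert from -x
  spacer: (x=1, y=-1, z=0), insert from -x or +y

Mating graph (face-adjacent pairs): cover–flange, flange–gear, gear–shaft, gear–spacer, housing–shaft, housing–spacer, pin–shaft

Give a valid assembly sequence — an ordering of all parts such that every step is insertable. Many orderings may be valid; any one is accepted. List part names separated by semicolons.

flange; gear; spacer; housing; shaft; cover; pin

1. flange@(0, 0, 0) [-z clear] — {flange}
2. gear@(0, -1, 0) [+x clear] — {flange, gear}
3. spacer@(1, -1, 0) [+y clear] — {flange, gear, spacer}
4. housing@(1, -1, 1) [-y clear] — {flange, gear, housing, spacer}
5. shaft@(0, -1, 1) [-x clear] — {flange, gear, housing, shaft, spacer}
6. cover@(0, 1, 0) [-x clear] — {cover, flange, gear, housing, shaft, spacer}
7. pin@(0, -2, 1) [-x clear] — {cover, flange, gear, housing, pin, shaft, spacer}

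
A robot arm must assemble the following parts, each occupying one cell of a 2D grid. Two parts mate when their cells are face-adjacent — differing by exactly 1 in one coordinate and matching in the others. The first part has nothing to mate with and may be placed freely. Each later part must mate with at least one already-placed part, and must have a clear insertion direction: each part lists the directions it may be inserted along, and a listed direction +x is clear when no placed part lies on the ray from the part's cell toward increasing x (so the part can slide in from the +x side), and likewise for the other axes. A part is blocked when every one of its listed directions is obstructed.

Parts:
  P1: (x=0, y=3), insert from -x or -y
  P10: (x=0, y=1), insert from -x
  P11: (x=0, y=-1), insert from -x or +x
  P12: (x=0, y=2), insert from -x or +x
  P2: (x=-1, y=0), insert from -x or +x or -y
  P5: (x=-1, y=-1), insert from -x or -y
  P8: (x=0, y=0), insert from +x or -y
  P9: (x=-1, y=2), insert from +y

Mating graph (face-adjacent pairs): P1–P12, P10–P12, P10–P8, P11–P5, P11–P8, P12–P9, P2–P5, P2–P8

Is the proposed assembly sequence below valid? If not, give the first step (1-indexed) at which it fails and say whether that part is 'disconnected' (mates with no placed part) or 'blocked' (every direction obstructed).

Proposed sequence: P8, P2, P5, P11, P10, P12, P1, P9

Valid

1. P8@(0, 0) [+x clear] — {P8}
2. P2@(-1, 0) [-x clear] — {P2, P8}
3. P5@(-1, -1) [-x clear] — {P2, P5, P8}
4. P11@(0, -1) [+x clear] — {P11, P2, P5, P8}
5. P10@(0, 1) [-x clear] — {P10, P11, P2, P5, P8}
6. P12@(0, 2) [-x clear] — {P10, P11, P12, P2, P5, P8}
7. P1@(0, 3) [-x clear] — {P1, P10, P11, P12, P2, P5, P8}
8. P9@(-1, 2) [+y clear] — {P1, P10, P11, P12, P2, P5, P8, P9}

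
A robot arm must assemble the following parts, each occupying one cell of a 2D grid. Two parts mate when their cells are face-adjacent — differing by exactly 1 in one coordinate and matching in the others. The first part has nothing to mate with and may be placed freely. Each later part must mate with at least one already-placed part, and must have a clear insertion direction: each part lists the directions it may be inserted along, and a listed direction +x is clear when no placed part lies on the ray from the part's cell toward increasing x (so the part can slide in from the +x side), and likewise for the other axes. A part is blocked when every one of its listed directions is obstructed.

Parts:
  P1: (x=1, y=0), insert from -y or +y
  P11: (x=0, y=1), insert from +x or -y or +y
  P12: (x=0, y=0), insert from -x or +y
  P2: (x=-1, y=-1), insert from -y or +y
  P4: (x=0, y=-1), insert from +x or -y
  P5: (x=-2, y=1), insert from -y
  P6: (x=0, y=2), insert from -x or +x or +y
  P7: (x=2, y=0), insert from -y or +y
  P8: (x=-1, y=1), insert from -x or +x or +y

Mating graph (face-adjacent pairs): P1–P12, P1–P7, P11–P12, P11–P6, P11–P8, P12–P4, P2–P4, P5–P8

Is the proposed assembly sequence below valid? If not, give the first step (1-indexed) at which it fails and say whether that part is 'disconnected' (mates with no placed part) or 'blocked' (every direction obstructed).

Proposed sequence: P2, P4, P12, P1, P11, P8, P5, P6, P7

Valid

1. P2@(-1, -1) [-y clear] — {P2}
2. P4@(0, -1) [+x clear] — {P2, P4}
3. P12@(0, 0) [-x clear] — {P12, P2, P4}
4. P1@(1, 0) [-y clear] — {P1, P12, P2, P4}
5. P11@(0, 1) [+x clear] — {P1, P11, P12, P2, P4}
6. P8@(-1, 1) [-x clear] — {P1, P11, P12, P2, P4, P8}
7. P5@(-2, 1) [-y clear] — {P1, P11, P12, P2, P4, P5, P8}
8. P6@(0, 2) [-x clear] — {P1, P11, P12, P2, P4, P5, P6, P8}
9. P7@(2, 0) [-y clear] — {P1, P11, P12, P2, P4, P5, P6, P7, P8}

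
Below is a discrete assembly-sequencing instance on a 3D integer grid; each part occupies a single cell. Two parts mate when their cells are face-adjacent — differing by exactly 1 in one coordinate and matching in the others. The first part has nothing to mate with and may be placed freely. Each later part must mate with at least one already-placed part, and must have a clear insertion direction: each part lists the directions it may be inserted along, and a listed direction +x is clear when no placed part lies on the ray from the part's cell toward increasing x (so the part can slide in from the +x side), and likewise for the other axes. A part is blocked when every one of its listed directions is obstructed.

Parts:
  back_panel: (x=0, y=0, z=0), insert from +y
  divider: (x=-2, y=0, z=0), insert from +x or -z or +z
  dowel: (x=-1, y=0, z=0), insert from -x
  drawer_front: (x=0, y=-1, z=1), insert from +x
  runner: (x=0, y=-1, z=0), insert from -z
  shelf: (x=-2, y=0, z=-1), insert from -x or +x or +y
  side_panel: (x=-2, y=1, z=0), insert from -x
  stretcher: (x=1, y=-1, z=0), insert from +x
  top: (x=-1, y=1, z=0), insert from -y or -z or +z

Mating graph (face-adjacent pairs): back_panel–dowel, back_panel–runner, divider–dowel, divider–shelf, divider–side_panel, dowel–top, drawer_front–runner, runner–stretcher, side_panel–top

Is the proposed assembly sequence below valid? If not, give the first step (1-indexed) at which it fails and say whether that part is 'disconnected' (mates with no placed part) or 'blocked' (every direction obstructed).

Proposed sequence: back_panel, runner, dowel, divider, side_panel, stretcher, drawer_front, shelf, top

Valid

1. back_panel@(0, 0, 0) [+y clear] — {back_panel}
2. runner@(0, -1, 0) [-z clear] — {back_panel, runner}
3. dowel@(-1, 0, 0) [-x clear] — {back_panel, dowel, runner}
4. divider@(-2, 0, 0) [-z clear] — {back_panel, divider, dowel, runner}
5. side_panel@(-2, 1, 0) [-x clear] — {back_panel, divider, dowel, runner, side_panel}
6. stretcher@(1, -1, 0) [+x clear] — {back_panel, divider, dowel, runner, side_panel, stretcher}
7. drawer_front@(0, -1, 1) [+x clear] — {back_panel, divider, dowel, drawer_front, runner, side_panel, stretcher}
8. shelf@(-2, 0, -1) [-x clear] — {back_panel, divider, dowel, drawer_front, runner, shelf, side_panel, stretcher}
9. top@(-1, 1, 0) [-z clear] — {back_panel, divider, dowel, drawer_front, runner, shelf, side_panel, stretcher, top}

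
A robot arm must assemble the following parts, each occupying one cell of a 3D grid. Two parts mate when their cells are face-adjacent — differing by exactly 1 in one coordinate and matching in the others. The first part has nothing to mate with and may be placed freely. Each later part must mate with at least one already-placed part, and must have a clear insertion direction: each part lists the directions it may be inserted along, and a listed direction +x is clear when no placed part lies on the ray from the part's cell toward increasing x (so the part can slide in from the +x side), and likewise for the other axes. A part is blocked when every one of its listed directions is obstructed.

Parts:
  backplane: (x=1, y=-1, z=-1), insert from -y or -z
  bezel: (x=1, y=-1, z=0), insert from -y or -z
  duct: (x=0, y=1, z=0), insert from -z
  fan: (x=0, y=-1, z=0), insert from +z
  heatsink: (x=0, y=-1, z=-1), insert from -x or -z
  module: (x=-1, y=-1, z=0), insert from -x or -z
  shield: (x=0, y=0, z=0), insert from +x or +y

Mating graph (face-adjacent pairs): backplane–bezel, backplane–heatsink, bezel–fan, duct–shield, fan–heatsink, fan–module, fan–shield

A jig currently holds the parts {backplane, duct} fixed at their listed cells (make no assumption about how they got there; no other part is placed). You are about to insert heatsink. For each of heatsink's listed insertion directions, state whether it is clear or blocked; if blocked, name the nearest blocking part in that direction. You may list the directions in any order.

-x: ray from heatsink(0, -1, -1) has no placed part ⇒ clear
-z: ray from heatsink(0, -1, -1) has no placed part ⇒ clear

-x: clear; -z: clear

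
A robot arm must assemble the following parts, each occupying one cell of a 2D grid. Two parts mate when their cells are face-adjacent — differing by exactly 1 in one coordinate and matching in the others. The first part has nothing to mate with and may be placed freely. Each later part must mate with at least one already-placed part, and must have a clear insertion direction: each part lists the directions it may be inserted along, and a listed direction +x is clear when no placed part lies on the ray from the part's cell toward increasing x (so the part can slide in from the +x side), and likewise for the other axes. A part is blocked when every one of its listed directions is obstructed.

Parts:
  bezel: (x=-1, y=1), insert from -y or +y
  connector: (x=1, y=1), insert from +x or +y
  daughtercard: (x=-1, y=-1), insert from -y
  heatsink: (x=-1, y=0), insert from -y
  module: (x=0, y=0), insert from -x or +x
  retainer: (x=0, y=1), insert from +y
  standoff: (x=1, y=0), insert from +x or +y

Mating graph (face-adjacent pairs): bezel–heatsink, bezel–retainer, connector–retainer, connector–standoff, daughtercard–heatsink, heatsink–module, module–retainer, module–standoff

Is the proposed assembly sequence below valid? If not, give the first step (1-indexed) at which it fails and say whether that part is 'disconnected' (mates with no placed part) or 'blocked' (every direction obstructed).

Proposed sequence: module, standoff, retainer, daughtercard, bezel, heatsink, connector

Invalid at step 4 (disconnected)

1. module@(0, 0) [-x clear] — {module}
2. standoff@(1, 0) [+x clear] — {module, standoff}
3. retainer@(0, 1) [+y clear] — {module, retainer, standoff}
4. daughtercard@(-1, -1) — no placed neighbour ⇒ disconnected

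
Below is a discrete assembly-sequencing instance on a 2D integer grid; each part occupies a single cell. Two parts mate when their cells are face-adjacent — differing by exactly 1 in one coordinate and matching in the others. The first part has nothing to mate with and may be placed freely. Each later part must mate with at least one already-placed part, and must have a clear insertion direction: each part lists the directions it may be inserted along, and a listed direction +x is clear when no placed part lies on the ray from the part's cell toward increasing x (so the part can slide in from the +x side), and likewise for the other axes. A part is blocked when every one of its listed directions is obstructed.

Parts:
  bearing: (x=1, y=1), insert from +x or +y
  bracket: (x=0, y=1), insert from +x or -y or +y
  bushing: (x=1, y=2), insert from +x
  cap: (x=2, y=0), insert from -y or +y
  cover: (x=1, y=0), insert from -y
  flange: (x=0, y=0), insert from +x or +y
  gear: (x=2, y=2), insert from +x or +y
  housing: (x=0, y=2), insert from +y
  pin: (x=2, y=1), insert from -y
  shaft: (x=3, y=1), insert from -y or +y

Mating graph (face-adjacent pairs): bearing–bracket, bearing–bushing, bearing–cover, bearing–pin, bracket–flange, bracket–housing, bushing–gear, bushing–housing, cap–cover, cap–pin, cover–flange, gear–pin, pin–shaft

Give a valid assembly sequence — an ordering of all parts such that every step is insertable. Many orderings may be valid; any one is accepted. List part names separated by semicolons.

1. bracket@(0, 1) [+x clear] — {bracket}
2. bearing@(1, 1) [+x clear] — {bearing, bracket}
3. pin@(2, 1) [-y clear] — {bearing, bracket, pin}
4. shaft@(3, 1) [-y clear] — {bearing, bracket, pin, shaft}
5. bushing@(1, 2) [+x clear] — {bearing, bracket, bushing, pin, shaft}
6. gear@(2, 2) [+x clear] — {bearing, bracket, bushing, gear, pin, shaft}
7. housing@(0, 2) [+y clear] — {bearing, bracket, bushing, gear, housing, pin, shaft}
8. flange@(0, 0) [+x clear] — {bearing, bracket, bushing, flange, gear, housing, pin, shaft}
9. cap@(2, 0) [-y clear] — {bearing, bracket, bushing, cap, flange, gear, housing, pin, shaft}
10. cover@(1, 0) [-y clear] — {bearing, bracket, bushing, cap, cover, flange, gear, housing, pin, shaft}

bracket; bearing; pin; shaft; bushing; gear; housing; flange; cap; cover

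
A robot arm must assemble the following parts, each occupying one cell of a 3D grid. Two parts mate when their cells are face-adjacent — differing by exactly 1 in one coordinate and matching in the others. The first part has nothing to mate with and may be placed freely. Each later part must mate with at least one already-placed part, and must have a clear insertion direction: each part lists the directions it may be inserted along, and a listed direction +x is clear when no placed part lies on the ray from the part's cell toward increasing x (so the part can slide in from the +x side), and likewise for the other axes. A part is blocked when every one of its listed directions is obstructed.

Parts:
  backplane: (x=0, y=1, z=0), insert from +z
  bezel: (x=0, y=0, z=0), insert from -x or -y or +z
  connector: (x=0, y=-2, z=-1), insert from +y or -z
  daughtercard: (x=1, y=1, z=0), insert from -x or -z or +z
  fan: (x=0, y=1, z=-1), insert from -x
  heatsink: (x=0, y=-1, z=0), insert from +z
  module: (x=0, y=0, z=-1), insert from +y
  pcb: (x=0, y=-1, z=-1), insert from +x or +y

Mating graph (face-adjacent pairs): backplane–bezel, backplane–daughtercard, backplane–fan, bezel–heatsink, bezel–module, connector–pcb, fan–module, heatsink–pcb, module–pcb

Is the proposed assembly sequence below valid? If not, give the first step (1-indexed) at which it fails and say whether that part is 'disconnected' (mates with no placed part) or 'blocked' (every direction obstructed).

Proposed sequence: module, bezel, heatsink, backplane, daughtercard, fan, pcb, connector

1. module@(0, 0, -1) [+y clear] — {module}
2. bezel@(0, 0, 0) [-x clear] — {bezel, module}
3. heatsink@(0, -1, 0) [+z clear] — {bezel, heatsink, module}
4. backplane@(0, 1, 0) [+z clear] — {backplane, bezel, heatsink, module}
5. daughtercard@(1, 1, 0) [-z clear] — {backplane, bezel, daughtercard, heatsink, module}
6. fan@(0, 1, -1) [-x clear] — {backplane, bezel, daughtercard, fan, heatsink, module}
7. pcb@(0, -1, -1) [+x clear] — {backplane, bezel, daughtercard, fan, heatsink, module, pcb}
8. connector@(0, -2, -1) [-z clear] — {backplane, bezel, connector, daughtercard, fan, heatsink, module, pcb}

Valid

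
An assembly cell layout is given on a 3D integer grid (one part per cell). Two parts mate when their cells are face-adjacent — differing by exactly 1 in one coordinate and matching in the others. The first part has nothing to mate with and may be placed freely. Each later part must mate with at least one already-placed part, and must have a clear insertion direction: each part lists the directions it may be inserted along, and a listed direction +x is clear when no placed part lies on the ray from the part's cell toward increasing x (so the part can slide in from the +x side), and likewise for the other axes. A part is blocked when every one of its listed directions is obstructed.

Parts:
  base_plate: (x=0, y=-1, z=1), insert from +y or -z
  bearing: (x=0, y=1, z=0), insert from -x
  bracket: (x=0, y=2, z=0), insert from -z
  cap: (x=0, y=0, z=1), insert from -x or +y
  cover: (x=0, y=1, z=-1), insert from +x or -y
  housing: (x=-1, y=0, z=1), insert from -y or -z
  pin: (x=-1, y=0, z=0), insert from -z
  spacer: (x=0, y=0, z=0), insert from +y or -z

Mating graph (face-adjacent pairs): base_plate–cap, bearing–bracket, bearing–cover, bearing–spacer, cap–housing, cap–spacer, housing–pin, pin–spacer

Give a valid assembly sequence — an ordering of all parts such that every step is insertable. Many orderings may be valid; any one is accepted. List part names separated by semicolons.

bracket; bearing; spacer; pin; housing; cap; base_plate; cover

1. bracket@(0, 2, 0) [-z clear] — {bracket}
2. bearing@(0, 1, 0) [-x clear] — {bearing, bracket}
3. spacer@(0, 0, 0) [-z clear] — {bearing, bracket, spacer}
4. pin@(-1, 0, 0) [-z clear] — {bearing, bracket, pin, spacer}
5. housing@(-1, 0, 1) [-y clear] — {bearing, bracket, housing, pin, spacer}
6. cap@(0, 0, 1) [+y clear] — {bearing, bracket, cap, housing, pin, spacer}
7. base_plate@(0, -1, 1) [-z clear] — {base_plate, bearing, bracket, cap, housing, pin, spacer}
8. cover@(0, 1, -1) [+x clear] — {base_plate, bearing, bracket, cap, cover, housing, pin, spacer}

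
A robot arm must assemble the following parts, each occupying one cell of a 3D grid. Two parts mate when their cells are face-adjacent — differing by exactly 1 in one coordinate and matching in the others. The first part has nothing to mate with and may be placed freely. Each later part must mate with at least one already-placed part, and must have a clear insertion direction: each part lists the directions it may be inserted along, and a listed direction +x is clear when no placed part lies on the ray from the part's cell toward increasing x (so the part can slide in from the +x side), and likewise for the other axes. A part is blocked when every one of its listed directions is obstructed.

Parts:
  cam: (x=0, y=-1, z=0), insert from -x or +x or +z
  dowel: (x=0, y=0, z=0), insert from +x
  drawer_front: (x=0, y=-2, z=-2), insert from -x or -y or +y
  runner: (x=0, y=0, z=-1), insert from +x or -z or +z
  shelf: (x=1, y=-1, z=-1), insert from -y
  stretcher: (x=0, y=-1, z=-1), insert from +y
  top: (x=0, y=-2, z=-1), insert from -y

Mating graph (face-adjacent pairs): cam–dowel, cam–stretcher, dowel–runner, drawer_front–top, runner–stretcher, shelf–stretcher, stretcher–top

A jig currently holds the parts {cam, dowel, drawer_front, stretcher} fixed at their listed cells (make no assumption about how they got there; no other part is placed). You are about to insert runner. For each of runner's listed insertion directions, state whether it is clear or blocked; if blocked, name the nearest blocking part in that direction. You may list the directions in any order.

+x: ray from runner(0, 0, -1) has no placed part ⇒ clear
-z: ray from runner(0, 0, -1) has no placed part ⇒ clear
+z: nearest on ray is dowel@(0, 0, 0) ⇒ blocked

+x: clear; +z: blocked by dowel; -z: clear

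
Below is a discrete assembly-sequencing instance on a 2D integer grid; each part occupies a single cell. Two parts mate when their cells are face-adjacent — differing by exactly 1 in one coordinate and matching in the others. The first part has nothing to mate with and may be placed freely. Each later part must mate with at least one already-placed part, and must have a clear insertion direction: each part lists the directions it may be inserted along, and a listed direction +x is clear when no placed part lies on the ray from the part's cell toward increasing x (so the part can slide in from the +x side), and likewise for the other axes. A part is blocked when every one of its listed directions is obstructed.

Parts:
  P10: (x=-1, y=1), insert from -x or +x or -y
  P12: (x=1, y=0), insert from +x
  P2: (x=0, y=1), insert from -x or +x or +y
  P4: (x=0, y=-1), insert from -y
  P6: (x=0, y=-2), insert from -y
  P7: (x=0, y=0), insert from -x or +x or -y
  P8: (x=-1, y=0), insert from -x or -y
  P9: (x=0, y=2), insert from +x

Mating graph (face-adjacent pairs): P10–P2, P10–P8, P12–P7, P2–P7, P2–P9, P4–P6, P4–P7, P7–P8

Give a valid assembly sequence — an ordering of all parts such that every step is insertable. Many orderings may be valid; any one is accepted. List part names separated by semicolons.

1. P4@(0, -1) [-y clear] — {P4}
2. P6@(0, -2) [-y clear] — {P4, P6}
3. P7@(0, 0) [-x clear] — {P4, P6, P7}
4. P8@(-1, 0) [-x clear] — {P4, P6, P7, P8}
5. P12@(1, 0) [+x clear] — {P12, P4, P6, P7, P8}
6. P2@(0, 1) [-x clear] — {P12, P2, P4, P6, P7, P8}
7. P9@(0, 2) [+x clear] — {P12, P2, P4, P6, P7, P8, P9}
8. P10@(-1, 1) [-x clear] — {P10, P12, P2, P4, P6, P7, P8, P9}

P4; P6; P7; P8; P12; P2; P9; P10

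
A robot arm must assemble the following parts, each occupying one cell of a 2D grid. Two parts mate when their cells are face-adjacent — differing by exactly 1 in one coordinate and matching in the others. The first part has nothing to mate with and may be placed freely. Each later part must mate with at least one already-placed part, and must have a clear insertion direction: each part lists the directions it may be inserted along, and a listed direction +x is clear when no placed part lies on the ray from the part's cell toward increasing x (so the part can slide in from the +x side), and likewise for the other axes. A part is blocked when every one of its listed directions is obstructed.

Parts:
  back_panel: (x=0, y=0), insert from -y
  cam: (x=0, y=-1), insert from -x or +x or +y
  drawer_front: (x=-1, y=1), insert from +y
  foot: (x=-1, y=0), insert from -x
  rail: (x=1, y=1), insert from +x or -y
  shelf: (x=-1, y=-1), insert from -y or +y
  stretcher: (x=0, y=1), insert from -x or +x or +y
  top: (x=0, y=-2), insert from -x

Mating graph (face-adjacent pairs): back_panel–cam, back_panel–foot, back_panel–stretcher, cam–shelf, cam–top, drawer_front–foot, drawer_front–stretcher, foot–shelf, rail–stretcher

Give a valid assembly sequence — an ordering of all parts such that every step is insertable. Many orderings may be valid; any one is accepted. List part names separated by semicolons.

back_panel; stretcher; cam; top; rail; foot; drawer_front; shelf

1. back_panel@(0, 0) [-y clear] — {back_panel}
2. stretcher@(0, 1) [-x clear] — {back_panel, stretcher}
3. cam@(0, -1) [-x clear] — {back_panel, cam, stretcher}
4. top@(0, -2) [-x clear] — {back_panel, cam, stretcher, top}
5. rail@(1, 1) [+x clear] — {back_panel, cam, rail, stretcher, top}
6. foot@(-1, 0) [-x clear] — {back_panel, cam, foot, rail, stretcher, top}
7. drawer_front@(-1, 1) [+y clear] — {back_panel, cam, drawer_front, foot, rail, stretcher, top}
8. shelf@(-1, -1) [-y clear] — {back_panel, cam, drawer_front, foot, rail, shelf, stretcher, top}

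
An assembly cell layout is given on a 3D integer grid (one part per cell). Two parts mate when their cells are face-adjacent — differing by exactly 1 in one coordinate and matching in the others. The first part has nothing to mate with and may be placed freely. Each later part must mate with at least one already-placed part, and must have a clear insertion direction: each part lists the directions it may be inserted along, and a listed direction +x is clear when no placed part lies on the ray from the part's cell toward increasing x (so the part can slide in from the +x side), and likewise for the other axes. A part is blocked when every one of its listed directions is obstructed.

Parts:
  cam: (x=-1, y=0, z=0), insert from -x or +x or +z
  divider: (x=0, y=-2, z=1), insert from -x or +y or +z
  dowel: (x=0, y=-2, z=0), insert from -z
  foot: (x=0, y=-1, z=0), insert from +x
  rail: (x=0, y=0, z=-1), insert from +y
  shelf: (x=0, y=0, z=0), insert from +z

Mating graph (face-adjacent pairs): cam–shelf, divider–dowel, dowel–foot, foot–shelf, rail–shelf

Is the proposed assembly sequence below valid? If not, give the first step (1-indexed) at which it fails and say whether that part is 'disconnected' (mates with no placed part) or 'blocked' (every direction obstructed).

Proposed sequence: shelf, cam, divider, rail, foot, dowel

Invalid at step 3 (disconnected)

1. shelf@(0, 0, 0) [+z clear] — {shelf}
2. cam@(-1, 0, 0) [-x clear] — {cam, shelf}
3. divider@(0, -2, 1) — no placed neighbour ⇒ disconnected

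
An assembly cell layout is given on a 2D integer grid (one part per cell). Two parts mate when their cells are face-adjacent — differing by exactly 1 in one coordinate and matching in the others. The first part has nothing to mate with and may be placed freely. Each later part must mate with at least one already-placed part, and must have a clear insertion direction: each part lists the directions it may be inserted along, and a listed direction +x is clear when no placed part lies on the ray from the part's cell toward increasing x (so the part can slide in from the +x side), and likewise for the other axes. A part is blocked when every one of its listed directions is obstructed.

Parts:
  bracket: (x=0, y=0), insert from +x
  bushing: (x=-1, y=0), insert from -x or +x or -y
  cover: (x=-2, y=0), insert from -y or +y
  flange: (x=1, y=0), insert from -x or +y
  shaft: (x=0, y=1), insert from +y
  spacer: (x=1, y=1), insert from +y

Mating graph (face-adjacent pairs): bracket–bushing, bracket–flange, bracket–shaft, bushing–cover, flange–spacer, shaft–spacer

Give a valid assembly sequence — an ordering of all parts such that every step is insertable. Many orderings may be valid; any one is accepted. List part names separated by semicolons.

cover; bushing; bracket; flange; spacer; shaft

1. cover@(-2, 0) [-y clear] — {cover}
2. bushing@(-1, 0) [+x clear] — {bushing, cover}
3. bracket@(0, 0) [+x clear] — {bracket, bushing, cover}
4. flange@(1, 0) [+y clear] — {bracket, bushing, cover, flange}
5. spacer@(1, 1) [+y clear] — {bracket, bushing, cover, flange, spacer}
6. shaft@(0, 1) [+y clear] — {bracket, bushing, cover, flange, shaft, spacer}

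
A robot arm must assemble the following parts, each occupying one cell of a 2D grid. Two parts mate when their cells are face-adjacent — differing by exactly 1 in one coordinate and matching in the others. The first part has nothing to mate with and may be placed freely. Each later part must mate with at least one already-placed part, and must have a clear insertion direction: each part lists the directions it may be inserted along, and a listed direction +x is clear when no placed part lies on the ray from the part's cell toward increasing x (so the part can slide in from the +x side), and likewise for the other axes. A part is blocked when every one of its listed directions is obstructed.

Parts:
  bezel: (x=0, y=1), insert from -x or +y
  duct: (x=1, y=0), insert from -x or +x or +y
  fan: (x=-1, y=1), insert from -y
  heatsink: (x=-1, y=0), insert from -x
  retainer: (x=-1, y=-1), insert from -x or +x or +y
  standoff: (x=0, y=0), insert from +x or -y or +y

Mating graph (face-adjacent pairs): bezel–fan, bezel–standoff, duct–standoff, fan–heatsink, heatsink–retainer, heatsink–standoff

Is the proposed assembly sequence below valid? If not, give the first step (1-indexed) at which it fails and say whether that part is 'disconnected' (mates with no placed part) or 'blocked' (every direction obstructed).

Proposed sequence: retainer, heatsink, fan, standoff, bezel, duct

1. retainer@(-1, -1) [-x clear] — {retainer}
2. heatsink@(-1, 0) [-x clear] — {heatsink, retainer}
3. fan@(-1, 1) — -y all obstructed ⇒ blocked

Invalid at step 3 (blocked)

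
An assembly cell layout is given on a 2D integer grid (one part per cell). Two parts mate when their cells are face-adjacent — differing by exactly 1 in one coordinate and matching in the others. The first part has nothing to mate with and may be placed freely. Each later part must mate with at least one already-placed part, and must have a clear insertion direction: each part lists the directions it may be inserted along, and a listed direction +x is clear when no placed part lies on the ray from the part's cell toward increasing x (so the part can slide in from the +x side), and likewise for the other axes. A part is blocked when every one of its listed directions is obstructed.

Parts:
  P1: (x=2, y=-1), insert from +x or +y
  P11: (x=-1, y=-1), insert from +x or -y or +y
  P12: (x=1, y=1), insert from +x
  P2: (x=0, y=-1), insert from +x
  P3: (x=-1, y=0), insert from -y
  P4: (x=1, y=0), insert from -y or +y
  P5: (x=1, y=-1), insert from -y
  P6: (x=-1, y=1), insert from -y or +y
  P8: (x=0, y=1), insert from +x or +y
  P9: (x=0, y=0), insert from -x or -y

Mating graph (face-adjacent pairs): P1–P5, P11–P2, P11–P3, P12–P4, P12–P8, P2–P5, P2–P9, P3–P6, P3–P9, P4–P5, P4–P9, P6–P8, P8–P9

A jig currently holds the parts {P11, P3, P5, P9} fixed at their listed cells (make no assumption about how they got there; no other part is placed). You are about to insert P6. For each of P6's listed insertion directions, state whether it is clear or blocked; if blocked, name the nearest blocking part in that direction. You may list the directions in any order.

+y: clear; -y: blocked by P3

-y: nearest on ray is P3@(-1, 0) ⇒ blocked
+y: ray from P6(-1, 1) has no placed part ⇒ clear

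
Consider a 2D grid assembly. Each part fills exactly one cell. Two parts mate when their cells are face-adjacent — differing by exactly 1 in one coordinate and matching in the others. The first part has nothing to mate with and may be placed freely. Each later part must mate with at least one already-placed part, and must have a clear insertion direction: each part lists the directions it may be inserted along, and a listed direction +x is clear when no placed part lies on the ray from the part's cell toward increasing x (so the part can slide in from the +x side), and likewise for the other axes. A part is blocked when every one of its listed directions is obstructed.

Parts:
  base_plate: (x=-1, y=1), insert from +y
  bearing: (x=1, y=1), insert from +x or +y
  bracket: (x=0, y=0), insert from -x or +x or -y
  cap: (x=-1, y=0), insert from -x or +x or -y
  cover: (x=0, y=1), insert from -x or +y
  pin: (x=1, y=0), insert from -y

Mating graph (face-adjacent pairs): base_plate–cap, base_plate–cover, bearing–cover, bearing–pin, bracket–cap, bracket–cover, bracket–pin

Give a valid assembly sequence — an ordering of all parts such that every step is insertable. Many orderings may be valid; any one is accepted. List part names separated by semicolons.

bracket; cover; pin; bearing; cap; base_plate

1. bracket@(0, 0) [-x clear] — {bracket}
2. cover@(0, 1) [-x clear] — {bracket, cover}
3. pin@(1, 0) [-y clear] — {bracket, cover, pin}
4. bearing@(1, 1) [+x clear] — {bearing, bracket, cover, pin}
5. cap@(-1, 0) [-x clear] — {bearing, bracket, cap, cover, pin}
6. base_plate@(-1, 1) [+y clear] — {base_plate, bearing, bracket, cap, cover, pin}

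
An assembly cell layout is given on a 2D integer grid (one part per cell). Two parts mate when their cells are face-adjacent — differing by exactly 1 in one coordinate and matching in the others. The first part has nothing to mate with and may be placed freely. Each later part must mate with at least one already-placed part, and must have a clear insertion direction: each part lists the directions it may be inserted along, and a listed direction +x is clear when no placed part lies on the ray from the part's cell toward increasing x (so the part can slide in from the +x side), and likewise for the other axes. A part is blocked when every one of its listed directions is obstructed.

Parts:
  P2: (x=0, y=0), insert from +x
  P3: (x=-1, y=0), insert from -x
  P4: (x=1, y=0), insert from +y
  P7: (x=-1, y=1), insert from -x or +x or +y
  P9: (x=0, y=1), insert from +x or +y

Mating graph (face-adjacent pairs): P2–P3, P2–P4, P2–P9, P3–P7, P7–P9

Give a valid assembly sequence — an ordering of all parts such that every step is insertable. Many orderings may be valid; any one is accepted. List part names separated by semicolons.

1. P7@(-1, 1) [-x clear] — {P7}
2. P9@(0, 1) [+x clear] — {P7, P9}
3. P3@(-1, 0) [-x clear] — {P3, P7, P9}
4. P2@(0, 0) [+x clear] — {P2, P3, P7, P9}
5. P4@(1, 0) [+y clear] — {P2, P3, P4, P7, P9}

P7; P9; P3; P2; P4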